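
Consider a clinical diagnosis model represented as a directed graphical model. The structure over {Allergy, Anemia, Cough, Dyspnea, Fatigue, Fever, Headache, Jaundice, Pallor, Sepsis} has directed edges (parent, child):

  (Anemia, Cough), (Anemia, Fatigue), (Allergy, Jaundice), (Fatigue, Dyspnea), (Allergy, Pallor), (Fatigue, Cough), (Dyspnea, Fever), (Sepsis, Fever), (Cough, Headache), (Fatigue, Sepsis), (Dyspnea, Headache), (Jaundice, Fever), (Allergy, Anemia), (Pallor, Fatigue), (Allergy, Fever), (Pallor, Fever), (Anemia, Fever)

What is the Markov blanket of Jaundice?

The Markov blanket of a node is its parents, its children, and the other parents of its children.
Jaundice has child Fever.
Jaundice has parent Allergy.
Parents of each child, excluding Jaundice:
  Fever's other parents are Allergy, Anemia, Dyspnea, Pallor, Sepsis.
MB(Jaundice) = {Allergy, Anemia, Dyspnea, Fever, Pallor, Sepsis}.

{Allergy, Anemia, Dyspnea, Fever, Pallor, Sepsis}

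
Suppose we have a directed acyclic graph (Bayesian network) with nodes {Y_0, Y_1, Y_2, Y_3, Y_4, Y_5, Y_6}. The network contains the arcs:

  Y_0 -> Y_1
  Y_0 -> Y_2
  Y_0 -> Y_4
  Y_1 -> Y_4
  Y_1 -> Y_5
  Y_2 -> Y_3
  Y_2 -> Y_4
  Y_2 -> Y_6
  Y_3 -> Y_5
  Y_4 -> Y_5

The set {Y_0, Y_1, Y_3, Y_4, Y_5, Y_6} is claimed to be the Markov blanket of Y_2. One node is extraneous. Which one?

Y_5

A node's Markov blanket = Pa ∪ Ch ∪ (parents of Ch other than the node itself).
Y_2's parents: Y_0.
Children of Y_2: Y_3, Y_4, Y_6.
For each child, the remaining parents (spouses of Y_2):
  Y_3: —
  Y_4: Y_0, Y_1
  Y_6: —
MB(Y_2) = {Y_0, Y_1, Y_3, Y_4, Y_6}.
Y_5 is neither a parent, child, nor co-parent of Y_2, so it does not belong.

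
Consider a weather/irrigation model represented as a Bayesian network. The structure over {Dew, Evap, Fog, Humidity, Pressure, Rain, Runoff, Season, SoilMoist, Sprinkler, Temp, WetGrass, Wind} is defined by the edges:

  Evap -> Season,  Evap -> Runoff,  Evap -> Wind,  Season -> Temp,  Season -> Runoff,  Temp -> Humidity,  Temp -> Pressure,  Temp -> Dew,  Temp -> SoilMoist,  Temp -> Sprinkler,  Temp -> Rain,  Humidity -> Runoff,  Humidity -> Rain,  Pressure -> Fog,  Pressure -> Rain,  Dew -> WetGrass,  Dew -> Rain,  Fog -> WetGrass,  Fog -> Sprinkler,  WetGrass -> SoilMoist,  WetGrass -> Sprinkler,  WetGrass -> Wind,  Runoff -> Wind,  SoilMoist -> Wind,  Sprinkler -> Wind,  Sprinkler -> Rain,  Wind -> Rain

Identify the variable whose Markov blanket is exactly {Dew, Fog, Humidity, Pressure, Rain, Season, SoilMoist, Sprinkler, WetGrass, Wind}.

Temp

The target node must have every member of {Dew, Fog, Humidity, Pressure, Rain, Season, SoilMoist, Sprinkler, WetGrass, Wind} as a parent, child, or co-parent, and no others.
Parents of Temp: Season; children: Dew, Humidity, Pressure, Rain, SoilMoist, Sprinkler; co-parents: Dew, Fog, Humidity, Pressure, Sprinkler, WetGrass, Wind.
These exactly cover the given set, so the node is Temp.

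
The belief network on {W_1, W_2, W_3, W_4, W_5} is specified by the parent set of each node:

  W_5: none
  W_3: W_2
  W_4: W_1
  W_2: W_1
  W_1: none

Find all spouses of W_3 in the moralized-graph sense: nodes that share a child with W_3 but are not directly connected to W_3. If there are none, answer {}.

{}

W_3 has no children, so it has no co-parents. The set is empty.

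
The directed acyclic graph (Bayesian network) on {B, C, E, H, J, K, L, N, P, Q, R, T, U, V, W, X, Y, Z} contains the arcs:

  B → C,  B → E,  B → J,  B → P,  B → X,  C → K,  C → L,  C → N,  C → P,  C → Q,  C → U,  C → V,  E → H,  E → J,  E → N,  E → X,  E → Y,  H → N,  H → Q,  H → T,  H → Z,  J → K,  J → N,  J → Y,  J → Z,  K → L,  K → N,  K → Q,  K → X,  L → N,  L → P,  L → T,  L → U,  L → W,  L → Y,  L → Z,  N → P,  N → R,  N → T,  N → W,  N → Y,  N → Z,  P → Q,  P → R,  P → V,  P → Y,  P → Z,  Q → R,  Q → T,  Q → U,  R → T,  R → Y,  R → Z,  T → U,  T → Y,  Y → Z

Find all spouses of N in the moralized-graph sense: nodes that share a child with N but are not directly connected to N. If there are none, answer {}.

Children of N: P, R, T, W, Y, Z.
  P: B, C, L
  R: P, Q
  T: H, L, Q, R
  W: L
  Y: E, J, L, P, R, T
  Z: H, J, L, P, R, Y
Excluding nodes already adjacent to N (C, E, H, J, K, L, P, R, T, W, Y, Z), the co-parent-only contribution is {B, Q}.

{B, Q}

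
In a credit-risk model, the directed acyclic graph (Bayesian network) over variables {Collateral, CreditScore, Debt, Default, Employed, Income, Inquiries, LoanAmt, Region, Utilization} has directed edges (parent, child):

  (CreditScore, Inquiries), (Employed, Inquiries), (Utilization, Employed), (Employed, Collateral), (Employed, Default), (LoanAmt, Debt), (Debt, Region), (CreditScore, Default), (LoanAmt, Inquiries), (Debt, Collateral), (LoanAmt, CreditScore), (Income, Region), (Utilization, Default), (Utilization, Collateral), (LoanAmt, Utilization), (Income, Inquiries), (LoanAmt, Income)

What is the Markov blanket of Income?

{CreditScore, Debt, Employed, Inquiries, LoanAmt, Region}

By definition, MB(Income) is built from Income's parents, Income's children, and the co-parents of Income.
Income's parents: LoanAmt.
Children of Income: Inquiries, Region.
For each child, the remaining parents (spouses of Income):
  Inquiries: CreditScore, Employed, LoanAmt
  Region: Debt
Taking the union gives {CreditScore, Debt, Employed, Inquiries, LoanAmt, Region}.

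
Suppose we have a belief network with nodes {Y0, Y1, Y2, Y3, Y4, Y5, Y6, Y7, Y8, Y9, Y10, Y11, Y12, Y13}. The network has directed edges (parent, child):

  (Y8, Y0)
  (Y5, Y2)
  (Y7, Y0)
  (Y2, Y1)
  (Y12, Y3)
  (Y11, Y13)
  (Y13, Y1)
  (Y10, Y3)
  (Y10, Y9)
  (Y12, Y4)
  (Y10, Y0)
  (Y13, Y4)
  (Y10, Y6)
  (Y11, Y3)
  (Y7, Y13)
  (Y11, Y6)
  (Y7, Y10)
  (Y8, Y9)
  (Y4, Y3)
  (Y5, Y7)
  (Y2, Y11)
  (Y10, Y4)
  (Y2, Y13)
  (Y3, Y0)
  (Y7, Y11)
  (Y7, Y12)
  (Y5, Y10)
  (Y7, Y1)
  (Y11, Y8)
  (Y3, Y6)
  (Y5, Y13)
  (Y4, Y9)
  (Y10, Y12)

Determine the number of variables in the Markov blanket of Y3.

8

The Markov blanket of a node is its parents, its children, and the other parents of its children.
Pa(Y3) = {Y4, Y10, Y11, Y12}.
Children of Y3: Y0, Y6.
For each child, the remaining parents (spouses of Y3):
  parents(Y0) \ {Y3} = {Y7, Y8, Y10}.
  Y6 also has parents Y10, Y11.
MB(Y3) = {Y0, Y4, Y6, Y7, Y8, Y10, Y11, Y12}, which has 8 nodes.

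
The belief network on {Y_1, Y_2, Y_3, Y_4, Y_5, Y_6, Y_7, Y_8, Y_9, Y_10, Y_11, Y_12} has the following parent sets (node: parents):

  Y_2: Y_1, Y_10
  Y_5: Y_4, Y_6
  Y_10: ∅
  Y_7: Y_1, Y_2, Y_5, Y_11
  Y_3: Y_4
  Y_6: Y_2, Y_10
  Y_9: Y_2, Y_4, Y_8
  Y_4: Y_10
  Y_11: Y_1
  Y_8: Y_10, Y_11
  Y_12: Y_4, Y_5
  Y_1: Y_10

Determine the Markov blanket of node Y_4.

{Y_2, Y_3, Y_5, Y_6, Y_8, Y_9, Y_10, Y_12}

Y_4's parents: Y_10.
Y_4's children: Y_3, Y_5, Y_9, Y_12.
Parents of each child, excluding Y_4:
  Y_3: no additional parents.
  parents(Y_5) \ {Y_4} = {Y_6}.
  Y_12's other parent is Y_5.
  Y_9 also has parents Y_2, Y_8.
So the Markov blanket of Y_4 is {Y_2, Y_3, Y_5, Y_6, Y_8, Y_9, Y_10, Y_12}.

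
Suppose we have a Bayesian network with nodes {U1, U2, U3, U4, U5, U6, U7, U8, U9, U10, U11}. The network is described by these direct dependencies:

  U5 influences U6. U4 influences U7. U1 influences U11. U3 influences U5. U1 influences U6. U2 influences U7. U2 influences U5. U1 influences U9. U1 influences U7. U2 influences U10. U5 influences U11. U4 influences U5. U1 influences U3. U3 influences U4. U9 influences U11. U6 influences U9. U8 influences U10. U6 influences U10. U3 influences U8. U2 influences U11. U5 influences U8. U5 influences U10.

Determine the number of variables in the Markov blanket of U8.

U8 has parents U3, U5.
U8 has child U10.
Other parents of U8's children:
  U10's other parents are U2, U5, U6.
MB(U8) = {U2, U3, U5, U6, U10}, which has 5 nodes.

5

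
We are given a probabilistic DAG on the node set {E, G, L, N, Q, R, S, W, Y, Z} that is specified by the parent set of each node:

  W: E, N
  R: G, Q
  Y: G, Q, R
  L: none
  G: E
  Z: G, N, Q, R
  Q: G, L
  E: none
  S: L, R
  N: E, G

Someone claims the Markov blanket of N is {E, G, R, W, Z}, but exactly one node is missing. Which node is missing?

Recall MB(v) = parents ∪ children ∪ spouses, where spouses are the other parents of v's children.
N's children: W, Z.
N's parents: E, G.
Parents of each child, excluding N:
  W: E
  Z: G, Q, R
MB(N) = {E, G, Q, R, W, Z}.
Comparing with the claimed set, Q is missing.

Q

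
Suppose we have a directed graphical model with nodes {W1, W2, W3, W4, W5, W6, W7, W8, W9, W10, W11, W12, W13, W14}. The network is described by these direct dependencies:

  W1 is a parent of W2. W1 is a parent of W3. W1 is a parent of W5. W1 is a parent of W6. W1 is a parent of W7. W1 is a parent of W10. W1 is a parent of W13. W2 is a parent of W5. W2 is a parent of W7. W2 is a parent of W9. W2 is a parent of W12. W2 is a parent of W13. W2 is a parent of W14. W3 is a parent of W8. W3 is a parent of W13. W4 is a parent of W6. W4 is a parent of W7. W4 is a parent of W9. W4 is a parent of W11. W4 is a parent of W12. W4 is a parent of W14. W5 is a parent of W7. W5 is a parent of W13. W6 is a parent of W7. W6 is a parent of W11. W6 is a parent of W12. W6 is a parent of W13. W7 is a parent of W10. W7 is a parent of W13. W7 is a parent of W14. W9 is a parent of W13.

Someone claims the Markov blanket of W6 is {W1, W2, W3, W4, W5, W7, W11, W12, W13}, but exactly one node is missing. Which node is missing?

W6's parents: W1, W4.
Children of W6: W7, W11, W12, W13.
Other parents of W6's children:
  W7 also has parents W1, W2, W4, W5.
  W11 also has parent W4.
  W12's other parents are W2, W4.
  parents(W13) \ {W6} = {W1, W2, W3, W5, W7, W9}.
MB(W6) = {W1, W2, W3, W4, W5, W7, W9, W11, W12, W13}.
Comparing with the claimed set, W9 is missing.

W9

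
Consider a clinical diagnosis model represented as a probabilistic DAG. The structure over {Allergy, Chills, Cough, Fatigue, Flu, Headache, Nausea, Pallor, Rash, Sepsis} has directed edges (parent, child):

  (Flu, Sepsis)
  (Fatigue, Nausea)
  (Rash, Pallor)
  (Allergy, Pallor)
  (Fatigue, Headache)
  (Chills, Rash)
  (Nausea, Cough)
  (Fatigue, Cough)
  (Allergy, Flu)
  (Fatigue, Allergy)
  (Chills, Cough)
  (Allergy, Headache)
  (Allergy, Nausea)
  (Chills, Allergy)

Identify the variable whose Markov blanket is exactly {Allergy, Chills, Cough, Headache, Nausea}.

The target node must have every member of {Allergy, Chills, Cough, Headache, Nausea} as a parent, child, or co-parent, and no others.
Parents of Fatigue: none; children: Allergy, Cough, Headache, Nausea; co-parents: Allergy, Chills, Nausea.
These exactly cover the given set, so the node is Fatigue.

Fatigue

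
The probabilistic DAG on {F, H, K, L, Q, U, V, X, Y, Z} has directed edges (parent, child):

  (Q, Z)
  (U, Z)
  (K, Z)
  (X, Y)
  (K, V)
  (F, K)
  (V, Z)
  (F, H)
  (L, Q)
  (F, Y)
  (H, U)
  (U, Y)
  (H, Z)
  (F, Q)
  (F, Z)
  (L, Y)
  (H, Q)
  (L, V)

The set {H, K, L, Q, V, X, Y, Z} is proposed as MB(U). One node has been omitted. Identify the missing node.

F

The Markov blanket of a node is its parents, its children, and the other parents of its children.
Parents of U: H.
Ch(U) = {Y, Z}.
Other parents of U's children:
  Y's other parents are F, L, X.
  Z's other parents are F, H, K, Q, V.
MB(U) = {F, H, K, L, Q, V, X, Y, Z}.
Comparing with the claimed set, F is missing.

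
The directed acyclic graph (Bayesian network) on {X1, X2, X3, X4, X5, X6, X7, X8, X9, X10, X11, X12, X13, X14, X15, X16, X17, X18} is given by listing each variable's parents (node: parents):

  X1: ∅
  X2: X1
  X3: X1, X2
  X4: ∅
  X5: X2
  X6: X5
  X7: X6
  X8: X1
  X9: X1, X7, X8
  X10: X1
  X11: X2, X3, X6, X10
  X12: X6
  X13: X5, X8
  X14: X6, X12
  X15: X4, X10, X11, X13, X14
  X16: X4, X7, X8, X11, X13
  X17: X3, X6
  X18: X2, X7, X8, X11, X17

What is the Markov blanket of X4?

The Markov blanket of a node is its parents, its children, and the other parents of its children.
Parents of X4: none.
Children of X4: X15, X16.
Parents of each child, excluding X4:
  X15: X10, X11, X13, X14
  X16: X7, X8, X11, X13
Taking the union gives {X7, X8, X10, X11, X13, X14, X15, X16}.

{X7, X8, X10, X11, X13, X14, X15, X16}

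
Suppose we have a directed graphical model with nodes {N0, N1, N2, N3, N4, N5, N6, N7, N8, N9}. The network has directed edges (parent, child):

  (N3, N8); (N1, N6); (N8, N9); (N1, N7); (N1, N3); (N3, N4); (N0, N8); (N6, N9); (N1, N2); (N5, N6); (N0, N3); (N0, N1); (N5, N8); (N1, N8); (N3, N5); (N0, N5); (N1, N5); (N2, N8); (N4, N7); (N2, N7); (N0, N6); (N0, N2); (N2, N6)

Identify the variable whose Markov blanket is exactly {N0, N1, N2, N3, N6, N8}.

The target node must have every member of {N0, N1, N2, N3, N6, N8} as a parent, child, or co-parent, and no others.
Parents of N5: N0, N1, N3; children: N6, N8; co-parents: N0, N1, N2, N3.
These exactly cover the given set, so the node is N5.

N5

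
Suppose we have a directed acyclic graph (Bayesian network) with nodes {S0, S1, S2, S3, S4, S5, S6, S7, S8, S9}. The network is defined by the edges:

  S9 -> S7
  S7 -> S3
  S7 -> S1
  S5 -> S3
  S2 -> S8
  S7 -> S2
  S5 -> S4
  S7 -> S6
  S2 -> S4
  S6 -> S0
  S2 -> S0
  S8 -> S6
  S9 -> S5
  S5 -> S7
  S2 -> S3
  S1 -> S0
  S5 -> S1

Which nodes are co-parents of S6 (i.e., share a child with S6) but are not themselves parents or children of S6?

{S1, S2}

Children of S6: S0.
  S0 also has parents S1, S2.
Excluding nodes already adjacent to S6 (S0, S7, S8), the co-parent-only contribution is {S1, S2}.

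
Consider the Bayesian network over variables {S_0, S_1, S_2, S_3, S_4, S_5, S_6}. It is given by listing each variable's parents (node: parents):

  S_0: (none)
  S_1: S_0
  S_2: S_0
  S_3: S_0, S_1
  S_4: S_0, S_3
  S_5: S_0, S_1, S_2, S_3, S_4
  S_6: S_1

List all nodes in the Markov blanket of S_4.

Recall MB(v) = parents ∪ children ∪ spouses, where spouses are the other parents of v's children.
S_4 has child S_5.
Pa(S_4) = {S_0, S_3}.
Parents of each child, excluding S_4:
  S_5: S_0, S_1, S_2, S_3
Union: {S_0, S_3} ∪ {S_5} ∪ {S_0, S_1, S_2, S_3} = {S_0, S_1, S_2, S_3, S_5}.

{S_0, S_1, S_2, S_3, S_5}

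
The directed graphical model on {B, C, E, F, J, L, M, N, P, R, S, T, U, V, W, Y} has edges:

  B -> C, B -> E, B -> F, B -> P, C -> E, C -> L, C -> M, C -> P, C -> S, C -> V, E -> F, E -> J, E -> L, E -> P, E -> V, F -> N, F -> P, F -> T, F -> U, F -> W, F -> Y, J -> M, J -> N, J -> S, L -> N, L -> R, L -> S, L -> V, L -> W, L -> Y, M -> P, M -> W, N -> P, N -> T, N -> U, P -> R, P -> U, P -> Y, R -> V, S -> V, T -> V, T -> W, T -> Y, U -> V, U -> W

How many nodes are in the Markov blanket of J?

By definition, MB(J) is built from J's parents, J's children, and the co-parents of J.
Pa(J) = {E}.
J's children: M, N, S.
Parents of each child, excluding J:
  M: C
  N: F, L
  S: C, L
MB(J) = {C, E, F, L, M, N, S}, which has 7 nodes.

7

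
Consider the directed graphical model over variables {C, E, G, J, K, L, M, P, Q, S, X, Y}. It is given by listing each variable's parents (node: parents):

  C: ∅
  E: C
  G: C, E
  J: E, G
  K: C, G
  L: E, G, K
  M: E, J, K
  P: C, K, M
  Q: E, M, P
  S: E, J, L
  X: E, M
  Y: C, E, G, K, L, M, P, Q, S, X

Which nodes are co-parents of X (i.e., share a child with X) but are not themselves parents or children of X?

{C, G, K, L, P, Q, S}

Children of X: Y.
  Y also has parents C, E, G, K, L, M, P, Q, S.
Excluding nodes already adjacent to X (E, M, Y), the co-parent-only contribution is {C, G, K, L, P, Q, S}.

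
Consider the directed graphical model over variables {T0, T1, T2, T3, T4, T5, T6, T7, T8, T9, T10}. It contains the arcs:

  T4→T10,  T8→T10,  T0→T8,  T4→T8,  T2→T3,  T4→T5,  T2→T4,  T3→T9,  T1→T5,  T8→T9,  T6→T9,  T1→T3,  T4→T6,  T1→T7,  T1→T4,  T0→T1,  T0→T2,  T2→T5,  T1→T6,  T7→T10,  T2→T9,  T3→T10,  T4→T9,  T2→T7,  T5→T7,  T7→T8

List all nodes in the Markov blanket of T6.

{T1, T2, T3, T4, T8, T9}

The Markov blanket of a node is its parents, its children, and the other parents of its children.
Pa(T6) = {T1, T4}.
T6 has child T9.
Other parents of T6's children:
  T9 also has parents T2, T3, T4, T8.
Union: {T1, T4} ∪ {T9} ∪ {T2, T3, T4, T8} = {T1, T2, T3, T4, T8, T9}.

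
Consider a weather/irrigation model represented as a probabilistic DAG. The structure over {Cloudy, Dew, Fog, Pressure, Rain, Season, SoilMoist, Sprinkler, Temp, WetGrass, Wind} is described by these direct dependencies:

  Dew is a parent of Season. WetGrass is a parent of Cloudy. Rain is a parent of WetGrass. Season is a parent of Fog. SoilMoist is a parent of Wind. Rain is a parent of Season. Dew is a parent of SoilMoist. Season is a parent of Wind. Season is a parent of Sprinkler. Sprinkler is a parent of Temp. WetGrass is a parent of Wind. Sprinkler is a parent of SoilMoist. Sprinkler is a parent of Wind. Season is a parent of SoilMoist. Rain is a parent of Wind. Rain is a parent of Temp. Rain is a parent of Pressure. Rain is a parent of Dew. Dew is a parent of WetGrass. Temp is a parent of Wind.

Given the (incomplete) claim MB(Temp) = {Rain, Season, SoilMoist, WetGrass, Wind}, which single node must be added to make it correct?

Sprinkler

By definition, MB(Temp) is built from Temp's parents, Temp's children, and the co-parents of Temp.
Temp's parents: Rain, Sprinkler.
Ch(Temp) = {Wind}.
Co-parents of Temp (other parents of its children):
  Wind: Rain, Season, SoilMoist, Sprinkler, WetGrass
MB(Temp) = {Rain, Season, SoilMoist, Sprinkler, WetGrass, Wind}.
Comparing with the claimed set, Sprinkler is missing.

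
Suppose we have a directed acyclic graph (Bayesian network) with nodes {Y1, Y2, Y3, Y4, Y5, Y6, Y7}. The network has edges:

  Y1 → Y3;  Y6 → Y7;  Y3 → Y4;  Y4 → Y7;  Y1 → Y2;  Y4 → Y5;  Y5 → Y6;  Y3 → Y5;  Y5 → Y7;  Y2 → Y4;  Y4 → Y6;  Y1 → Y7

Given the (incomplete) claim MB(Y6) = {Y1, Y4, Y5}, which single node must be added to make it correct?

Children of Y6: Y7.
Pa(Y6) = {Y4, Y5}.
For each child, the remaining parents (spouses of Y6):
  parents(Y7) \ {Y6} = {Y1, Y4, Y5}.
MB(Y6) = {Y1, Y4, Y5, Y7}.
Comparing with the claimed set, Y7 is missing.

Y7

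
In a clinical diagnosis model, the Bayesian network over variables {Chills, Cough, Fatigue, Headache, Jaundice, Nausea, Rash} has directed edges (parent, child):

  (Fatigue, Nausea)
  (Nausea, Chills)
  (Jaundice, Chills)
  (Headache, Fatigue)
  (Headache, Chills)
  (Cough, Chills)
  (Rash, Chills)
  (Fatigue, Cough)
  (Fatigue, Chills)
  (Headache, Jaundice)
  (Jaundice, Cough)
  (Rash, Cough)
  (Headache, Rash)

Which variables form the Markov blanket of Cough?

The Markov blanket of a node is its parents, its children, and the other parents of its children.
Cough's parents: Fatigue, Jaundice, Rash.
Ch(Cough) = {Chills}.
For each child, the remaining parents (spouses of Cough):
  Chills's other parents are Fatigue, Headache, Jaundice, Nausea, Rash.
So the Markov blanket of Cough is {Chills, Fatigue, Headache, Jaundice, Nausea, Rash}.

{Chills, Fatigue, Headache, Jaundice, Nausea, Rash}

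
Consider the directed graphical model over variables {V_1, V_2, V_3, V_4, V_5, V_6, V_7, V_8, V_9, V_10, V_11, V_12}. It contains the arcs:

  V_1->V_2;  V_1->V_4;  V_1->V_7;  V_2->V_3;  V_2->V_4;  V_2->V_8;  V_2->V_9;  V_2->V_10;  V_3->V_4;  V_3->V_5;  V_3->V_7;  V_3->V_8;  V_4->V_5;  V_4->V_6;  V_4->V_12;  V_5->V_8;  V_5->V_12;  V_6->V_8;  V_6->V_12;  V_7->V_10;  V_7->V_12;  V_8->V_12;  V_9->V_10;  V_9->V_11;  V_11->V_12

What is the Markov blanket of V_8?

The Markov blanket of a node is its parents, its children, and the other parents of its children.
Children of V_8: V_12.
V_8's parents: V_2, V_3, V_5, V_6.
Other parents of V_8's children:
  V_12 also has parents V_4, V_5, V_6, V_7, V_11.
MB(V_8) = {V_2, V_3, V_4, V_5, V_6, V_7, V_11, V_12}.

{V_2, V_3, V_4, V_5, V_6, V_7, V_11, V_12}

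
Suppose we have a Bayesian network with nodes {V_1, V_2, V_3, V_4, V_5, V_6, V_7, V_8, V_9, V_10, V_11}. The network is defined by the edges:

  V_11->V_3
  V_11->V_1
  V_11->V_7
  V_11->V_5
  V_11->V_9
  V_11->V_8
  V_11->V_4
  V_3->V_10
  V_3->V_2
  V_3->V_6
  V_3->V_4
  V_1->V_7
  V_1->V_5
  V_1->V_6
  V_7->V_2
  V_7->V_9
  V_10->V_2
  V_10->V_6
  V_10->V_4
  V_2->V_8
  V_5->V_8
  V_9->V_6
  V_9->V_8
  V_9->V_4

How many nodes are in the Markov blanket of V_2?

7

The Markov blanket of a node is its parents, its children, and the other parents of its children.
Parents of V_2: V_3, V_7, V_10.
Ch(V_2) = {V_8}.
For each child, the remaining parents (spouses of V_2):
  parents(V_8) \ {V_2} = {V_5, V_9, V_11}.
MB(V_2) = {V_3, V_5, V_7, V_8, V_9, V_10, V_11}, which has 7 nodes.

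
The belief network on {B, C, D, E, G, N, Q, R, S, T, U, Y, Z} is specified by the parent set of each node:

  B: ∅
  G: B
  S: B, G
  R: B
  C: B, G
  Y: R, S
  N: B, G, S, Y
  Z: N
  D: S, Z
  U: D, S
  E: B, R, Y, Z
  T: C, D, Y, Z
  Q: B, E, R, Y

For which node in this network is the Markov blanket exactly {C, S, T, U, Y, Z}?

The target node must have every member of {C, S, T, U, Y, Z} as a parent, child, or co-parent, and no others.
Parents of D: S, Z; children: T, U; co-parents: C, S, Y, Z.
These exactly cover the given set, so the node is D.

D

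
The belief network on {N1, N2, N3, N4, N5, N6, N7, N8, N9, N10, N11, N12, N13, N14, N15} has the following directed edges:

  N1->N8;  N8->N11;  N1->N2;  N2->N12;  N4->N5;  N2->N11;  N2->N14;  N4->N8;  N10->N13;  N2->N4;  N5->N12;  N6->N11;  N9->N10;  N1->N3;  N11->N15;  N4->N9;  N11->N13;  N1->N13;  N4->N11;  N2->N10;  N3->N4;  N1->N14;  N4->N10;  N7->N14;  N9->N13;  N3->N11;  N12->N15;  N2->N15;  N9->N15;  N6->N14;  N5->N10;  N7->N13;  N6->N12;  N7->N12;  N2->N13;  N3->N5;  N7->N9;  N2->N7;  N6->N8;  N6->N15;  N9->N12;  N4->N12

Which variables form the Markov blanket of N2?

N2 has parent N1.
N2's children: N4, N7, N10, N11, N12, N13, N14, N15.
Co-parents of N2 (other parents of its children):
  parents(N4) \ {N2} = {N3}.
  N7 has no other parent.
  parents(N10) \ {N2} = {N4, N5, N9}.
  N11's other parents are N3, N4, N6, N8.
  N12 also has parents N4, N5, N6, N7, N9.
  parents(N13) \ {N2} = {N1, N7, N9, N10, N11}.
  parents(N14) \ {N2} = {N1, N6, N7}.
  N15's other parents are N6, N9, N11, N12.
Taking the union gives {N1, N3, N4, N5, N6, N7, N8, N9, N10, N11, N12, N13, N14, N15}.

{N1, N3, N4, N5, N6, N7, N8, N9, N10, N11, N12, N13, N14, N15}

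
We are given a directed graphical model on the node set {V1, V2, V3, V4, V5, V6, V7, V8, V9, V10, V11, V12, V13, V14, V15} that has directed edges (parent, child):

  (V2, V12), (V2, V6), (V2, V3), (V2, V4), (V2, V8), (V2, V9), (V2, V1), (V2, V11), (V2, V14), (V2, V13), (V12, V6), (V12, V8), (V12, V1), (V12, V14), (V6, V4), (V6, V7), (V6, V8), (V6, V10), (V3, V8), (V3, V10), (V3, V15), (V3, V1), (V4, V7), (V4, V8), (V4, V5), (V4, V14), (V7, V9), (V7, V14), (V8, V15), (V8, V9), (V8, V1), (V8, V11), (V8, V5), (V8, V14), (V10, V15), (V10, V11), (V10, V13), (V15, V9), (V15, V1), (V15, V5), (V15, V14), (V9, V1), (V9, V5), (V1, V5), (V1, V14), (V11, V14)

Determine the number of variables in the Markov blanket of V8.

13

V8's parents: V2, V3, V4, V6, V12.
Children of V8: V1, V5, V9, V11, V14, V15.
Other parents of V8's children:
  V15 also has parents V3, V10.
  V9's other parents are V2, V7, V15.
  V1 also has parents V2, V3, V9, V12, V15.
  parents(V11) \ {V8} = {V2, V10}.
  V5's other parents are V1, V4, V9, V15.
  parents(V14) \ {V8} = {V1, V2, V4, V7, V11, V12, V15}.
MB(V8) = {V1, V2, V3, V4, V5, V6, V7, V9, V10, V11, V12, V14, V15}, which has 13 nodes.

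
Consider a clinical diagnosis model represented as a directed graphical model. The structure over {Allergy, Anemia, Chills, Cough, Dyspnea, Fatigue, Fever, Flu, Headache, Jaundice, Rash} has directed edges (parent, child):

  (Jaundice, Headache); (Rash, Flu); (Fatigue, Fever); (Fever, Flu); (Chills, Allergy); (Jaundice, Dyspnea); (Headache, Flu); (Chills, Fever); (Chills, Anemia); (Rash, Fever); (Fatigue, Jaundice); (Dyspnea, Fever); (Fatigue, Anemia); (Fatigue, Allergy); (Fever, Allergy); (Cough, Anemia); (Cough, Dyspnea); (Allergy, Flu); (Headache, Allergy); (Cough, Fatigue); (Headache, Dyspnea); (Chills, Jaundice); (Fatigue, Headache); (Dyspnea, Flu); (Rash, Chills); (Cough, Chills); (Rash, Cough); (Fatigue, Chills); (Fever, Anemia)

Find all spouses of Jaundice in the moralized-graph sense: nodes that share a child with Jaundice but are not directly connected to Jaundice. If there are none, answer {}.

Children of Jaundice: Dyspnea, Headache.
  Headache: Fatigue
  Dyspnea: Cough, Headache
Excluding nodes already adjacent to Jaundice (Chills, Dyspnea, Fatigue, Headache), the co-parent-only contribution is {Cough}.

{Cough}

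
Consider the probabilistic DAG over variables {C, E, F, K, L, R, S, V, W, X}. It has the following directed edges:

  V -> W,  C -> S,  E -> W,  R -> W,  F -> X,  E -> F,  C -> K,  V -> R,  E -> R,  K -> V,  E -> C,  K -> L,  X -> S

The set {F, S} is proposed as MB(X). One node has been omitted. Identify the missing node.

By definition, MB(X) is built from X's parents, X's children, and the co-parents of X.
Ch(X) = {S}.
Pa(X) = {F}.
Parents of each child, excluding X:
  S's other parent is C.
MB(X) = {C, F, S}.
Comparing with the claimed set, C is missing.

C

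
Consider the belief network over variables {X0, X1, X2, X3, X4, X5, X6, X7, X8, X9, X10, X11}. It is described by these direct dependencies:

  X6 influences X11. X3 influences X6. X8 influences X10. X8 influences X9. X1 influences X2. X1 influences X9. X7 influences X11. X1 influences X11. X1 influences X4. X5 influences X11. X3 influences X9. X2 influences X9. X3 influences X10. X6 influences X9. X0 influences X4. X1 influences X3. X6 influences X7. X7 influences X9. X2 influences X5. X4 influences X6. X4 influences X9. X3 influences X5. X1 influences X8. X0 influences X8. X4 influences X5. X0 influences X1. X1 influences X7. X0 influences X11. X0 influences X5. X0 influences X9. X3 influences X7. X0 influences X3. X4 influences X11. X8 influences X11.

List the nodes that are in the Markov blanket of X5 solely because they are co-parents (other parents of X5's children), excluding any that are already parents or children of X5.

Children of X5: X11.
  parents(X11) \ {X5} = {X0, X1, X4, X6, X7, X8}.
Excluding nodes already adjacent to X5 (X0, X2, X3, X4, X11), the co-parent-only contribution is {X1, X6, X7, X8}.

{X1, X6, X7, X8}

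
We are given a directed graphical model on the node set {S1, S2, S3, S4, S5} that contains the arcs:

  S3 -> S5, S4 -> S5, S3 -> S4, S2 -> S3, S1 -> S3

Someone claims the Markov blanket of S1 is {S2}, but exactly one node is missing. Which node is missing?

S3

By definition, MB(S1) is built from S1's parents, S1's children, and the co-parents of S1.
S1 has child S3.
Pa(S1) = {}.
Co-parents of S1 (other parents of its children):
  S3 also has parent S2.
MB(S1) = {S2, S3}.
Comparing with the claimed set, S3 is missing.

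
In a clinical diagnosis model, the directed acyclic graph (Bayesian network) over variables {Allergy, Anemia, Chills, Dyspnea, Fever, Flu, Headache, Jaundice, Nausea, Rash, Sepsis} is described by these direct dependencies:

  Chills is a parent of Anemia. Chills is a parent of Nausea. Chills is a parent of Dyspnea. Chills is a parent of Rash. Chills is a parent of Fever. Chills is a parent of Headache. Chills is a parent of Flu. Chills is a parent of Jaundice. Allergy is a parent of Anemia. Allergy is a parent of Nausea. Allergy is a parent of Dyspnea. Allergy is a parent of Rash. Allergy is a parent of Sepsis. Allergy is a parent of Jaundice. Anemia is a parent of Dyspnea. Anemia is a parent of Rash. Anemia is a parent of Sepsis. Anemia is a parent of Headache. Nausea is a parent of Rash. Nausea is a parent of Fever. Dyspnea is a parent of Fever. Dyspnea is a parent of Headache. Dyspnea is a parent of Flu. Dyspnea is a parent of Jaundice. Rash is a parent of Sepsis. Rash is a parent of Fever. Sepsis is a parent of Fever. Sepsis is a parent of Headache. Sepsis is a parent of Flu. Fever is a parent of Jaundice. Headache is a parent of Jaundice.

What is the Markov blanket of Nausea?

Recall MB(v) = parents ∪ children ∪ spouses, where spouses are the other parents of v's children.
Nausea has parents Allergy, Chills.
Nausea has children Fever, Rash.
For each child, the remaining parents (spouses of Nausea):
  Rash: Allergy, Anemia, Chills
  Fever: Chills, Dyspnea, Rash, Sepsis
So the Markov blanket of Nausea is {Allergy, Anemia, Chills, Dyspnea, Fever, Rash, Sepsis}.

{Allergy, Anemia, Chills, Dyspnea, Fever, Rash, Sepsis}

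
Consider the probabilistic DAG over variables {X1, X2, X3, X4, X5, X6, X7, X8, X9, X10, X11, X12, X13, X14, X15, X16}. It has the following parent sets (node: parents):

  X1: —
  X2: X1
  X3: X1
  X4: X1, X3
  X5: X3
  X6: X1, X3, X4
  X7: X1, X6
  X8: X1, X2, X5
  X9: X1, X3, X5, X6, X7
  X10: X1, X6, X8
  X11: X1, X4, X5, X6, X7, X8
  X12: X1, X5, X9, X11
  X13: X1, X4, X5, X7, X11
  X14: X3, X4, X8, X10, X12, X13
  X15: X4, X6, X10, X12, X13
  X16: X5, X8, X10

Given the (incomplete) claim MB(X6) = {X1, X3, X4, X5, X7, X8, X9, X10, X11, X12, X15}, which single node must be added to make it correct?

X13

Parents of X6: X1, X3, X4.
Ch(X6) = {X7, X9, X10, X11, X15}.
Co-parents of X6 (other parents of its children):
  X7: X1
  X9: X1, X3, X5, X7
  X10: X1, X8
  X11: X1, X4, X5, X7, X8
  X15: X4, X10, X12, X13
MB(X6) = {X1, X3, X4, X5, X7, X8, X9, X10, X11, X12, X13, X15}.
Comparing with the claimed set, X13 is missing.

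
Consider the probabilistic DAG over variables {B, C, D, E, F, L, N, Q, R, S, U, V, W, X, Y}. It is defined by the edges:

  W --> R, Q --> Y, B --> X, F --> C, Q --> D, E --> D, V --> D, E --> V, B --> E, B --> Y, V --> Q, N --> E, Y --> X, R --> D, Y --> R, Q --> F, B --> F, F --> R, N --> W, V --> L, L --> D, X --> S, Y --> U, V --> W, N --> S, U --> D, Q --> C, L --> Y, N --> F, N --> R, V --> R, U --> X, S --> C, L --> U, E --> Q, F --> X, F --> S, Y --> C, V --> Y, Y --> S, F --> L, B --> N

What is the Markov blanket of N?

{B, E, F, Q, R, S, V, W, X, Y}

N's parents: B.
Ch(N) = {E, F, R, S, W}.
Co-parents of N (other parents of its children):
  parents(E) \ {N} = {B}.
  parents(W) \ {N} = {V}.
  F's other parents are B, Q.
  parents(R) \ {N} = {F, V, W, Y}.
  S's other parents are F, X, Y.
MB(N) = {B, E, F, Q, R, S, V, W, X, Y}.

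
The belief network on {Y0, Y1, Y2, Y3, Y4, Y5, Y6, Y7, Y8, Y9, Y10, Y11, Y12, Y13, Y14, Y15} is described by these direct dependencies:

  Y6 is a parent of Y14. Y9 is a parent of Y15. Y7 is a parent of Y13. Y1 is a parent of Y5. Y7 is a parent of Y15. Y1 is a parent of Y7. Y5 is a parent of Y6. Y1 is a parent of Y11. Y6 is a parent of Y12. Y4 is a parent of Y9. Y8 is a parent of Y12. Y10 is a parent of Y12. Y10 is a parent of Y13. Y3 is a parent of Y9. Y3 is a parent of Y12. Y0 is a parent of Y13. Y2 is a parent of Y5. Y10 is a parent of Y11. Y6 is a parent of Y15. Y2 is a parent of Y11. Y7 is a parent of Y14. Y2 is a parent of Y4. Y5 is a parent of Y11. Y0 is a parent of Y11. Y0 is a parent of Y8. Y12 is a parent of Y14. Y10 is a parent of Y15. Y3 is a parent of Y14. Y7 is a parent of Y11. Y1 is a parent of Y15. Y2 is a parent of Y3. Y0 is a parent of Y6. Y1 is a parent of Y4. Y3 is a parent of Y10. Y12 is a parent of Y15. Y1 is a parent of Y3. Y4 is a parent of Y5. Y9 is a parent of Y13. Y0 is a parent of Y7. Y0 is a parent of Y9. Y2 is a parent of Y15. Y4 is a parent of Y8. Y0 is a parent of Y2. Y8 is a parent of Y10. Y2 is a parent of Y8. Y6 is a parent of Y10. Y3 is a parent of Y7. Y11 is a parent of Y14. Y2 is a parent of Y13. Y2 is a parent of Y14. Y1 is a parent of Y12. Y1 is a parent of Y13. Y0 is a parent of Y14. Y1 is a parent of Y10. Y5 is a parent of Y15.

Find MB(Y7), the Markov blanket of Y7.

Y7 has parents Y0, Y1, Y3.
Ch(Y7) = {Y11, Y13, Y14, Y15}.
Other parents of Y7's children:
  Y11: Y0, Y1, Y2, Y5, Y10
  Y13: Y0, Y1, Y2, Y9, Y10
  Y14: Y0, Y2, Y3, Y6, Y11, Y12
  Y15: Y1, Y2, Y5, Y6, Y9, Y10, Y12
So the Markov blanket of Y7 is {Y0, Y1, Y2, Y3, Y5, Y6, Y9, Y10, Y11, Y12, Y13, Y14, Y15}.

{Y0, Y1, Y2, Y3, Y5, Y6, Y9, Y10, Y11, Y12, Y13, Y14, Y15}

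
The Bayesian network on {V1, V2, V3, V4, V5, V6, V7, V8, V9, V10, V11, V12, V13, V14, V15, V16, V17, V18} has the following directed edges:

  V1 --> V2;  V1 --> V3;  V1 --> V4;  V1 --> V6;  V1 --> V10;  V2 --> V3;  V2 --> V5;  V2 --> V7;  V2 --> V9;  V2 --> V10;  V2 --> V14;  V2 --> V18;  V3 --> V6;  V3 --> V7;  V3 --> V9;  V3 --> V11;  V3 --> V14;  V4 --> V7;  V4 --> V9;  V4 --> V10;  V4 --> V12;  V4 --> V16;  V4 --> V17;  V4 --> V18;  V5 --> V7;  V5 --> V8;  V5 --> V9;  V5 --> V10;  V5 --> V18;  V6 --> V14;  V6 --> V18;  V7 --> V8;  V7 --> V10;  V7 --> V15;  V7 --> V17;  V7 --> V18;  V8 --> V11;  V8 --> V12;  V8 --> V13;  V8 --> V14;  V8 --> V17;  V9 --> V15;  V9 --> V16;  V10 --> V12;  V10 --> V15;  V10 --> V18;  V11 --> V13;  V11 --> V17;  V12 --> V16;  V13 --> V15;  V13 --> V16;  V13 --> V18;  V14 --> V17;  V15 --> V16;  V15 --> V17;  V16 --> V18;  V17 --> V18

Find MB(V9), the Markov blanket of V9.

{V2, V3, V4, V5, V7, V10, V12, V13, V15, V16}

A node's Markov blanket = Pa ∪ Ch ∪ (parents of Ch other than the node itself).
V9 has children V15, V16.
Parents of V9: V2, V3, V4, V5.
Co-parents of V9 (other parents of its children):
  V15: V7, V10, V13
  V16: V4, V12, V13, V15
MB(V9) = {V2, V3, V4, V5, V7, V10, V12, V13, V15, V16}.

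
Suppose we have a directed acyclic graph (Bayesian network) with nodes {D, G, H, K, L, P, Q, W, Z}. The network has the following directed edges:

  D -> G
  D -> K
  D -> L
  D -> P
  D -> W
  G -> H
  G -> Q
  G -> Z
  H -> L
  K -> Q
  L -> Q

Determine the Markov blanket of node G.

{D, H, K, L, Q, Z}

The Markov blanket of a node is its parents, its children, and the other parents of its children.
G has parent D.
Children of G: H, Q, Z.
Co-parents of G (other parents of its children):
  H: no additional parents.
  parents(Q) \ {G} = {K, L}.
  Z: no additional parents.
Union: {D} ∪ {H, Q, Z} ∪ {K, L} = {D, H, K, L, Q, Z}.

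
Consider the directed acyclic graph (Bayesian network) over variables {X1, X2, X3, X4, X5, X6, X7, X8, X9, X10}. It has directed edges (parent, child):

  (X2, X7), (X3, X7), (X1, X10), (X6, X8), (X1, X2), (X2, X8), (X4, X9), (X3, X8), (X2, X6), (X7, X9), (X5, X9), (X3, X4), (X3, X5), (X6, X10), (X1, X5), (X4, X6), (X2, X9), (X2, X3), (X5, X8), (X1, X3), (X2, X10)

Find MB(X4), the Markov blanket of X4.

Parents of X4: X3.
X4's children: X6, X9.
Co-parents of X4 (other parents of its children):
  X6's other parent is X2.
  X9 also has parents X2, X5, X7.
Taking the union gives {X2, X3, X5, X6, X7, X9}.

{X2, X3, X5, X6, X7, X9}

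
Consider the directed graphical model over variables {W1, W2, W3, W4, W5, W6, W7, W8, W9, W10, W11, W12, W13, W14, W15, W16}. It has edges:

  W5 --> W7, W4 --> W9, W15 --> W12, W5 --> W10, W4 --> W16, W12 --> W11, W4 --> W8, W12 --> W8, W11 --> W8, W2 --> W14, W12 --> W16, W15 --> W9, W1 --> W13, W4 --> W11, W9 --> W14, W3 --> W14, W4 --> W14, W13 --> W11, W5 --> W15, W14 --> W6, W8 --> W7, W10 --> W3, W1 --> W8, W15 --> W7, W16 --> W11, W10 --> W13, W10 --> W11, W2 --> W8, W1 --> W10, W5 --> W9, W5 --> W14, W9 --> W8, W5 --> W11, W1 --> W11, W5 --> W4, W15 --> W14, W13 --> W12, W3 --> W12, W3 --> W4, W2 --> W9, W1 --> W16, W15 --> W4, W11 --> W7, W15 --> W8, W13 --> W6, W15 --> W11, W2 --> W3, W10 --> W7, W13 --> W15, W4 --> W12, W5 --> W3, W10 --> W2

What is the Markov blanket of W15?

Recall MB(v) = parents ∪ children ∪ spouses, where spouses are the other parents of v's children.
Ch(W15) = {W4, W7, W8, W9, W11, W12, W14}.
Parents of W15: W5, W13.
For each child, the remaining parents (spouses of W15):
  W4's other parents are W3, W5.
  W9 also has parents W2, W4, W5.
  parents(W12) \ {W15} = {W3, W4, W13}.
  W14 also has parents W2, W3, W4, W5, W9.
  W11 also has parents W1, W4, W5, W10, W12, W13, W16.
  W8's other parents are W1, W2, W4, W9, W11, W12.
  W7 also has parents W5, W8, W10, W11.
MB(W15) = {W1, W2, W3, W4, W5, W7, W8, W9, W10, W11, W12, W13, W14, W16}.

{W1, W2, W3, W4, W5, W7, W8, W9, W10, W11, W12, W13, W14, W16}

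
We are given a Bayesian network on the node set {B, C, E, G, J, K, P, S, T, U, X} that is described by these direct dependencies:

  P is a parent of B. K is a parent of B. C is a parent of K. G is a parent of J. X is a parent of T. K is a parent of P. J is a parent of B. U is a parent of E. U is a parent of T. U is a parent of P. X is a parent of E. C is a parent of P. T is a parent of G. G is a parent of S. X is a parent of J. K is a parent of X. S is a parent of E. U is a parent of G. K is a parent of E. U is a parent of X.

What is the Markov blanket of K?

The Markov blanket of a node is its parents, its children, and the other parents of its children.
Parents of K: C.
Ch(K) = {B, E, P, X}.
Co-parents of K (other parents of its children):
  X's other parent is U.
  P's other parents are C, U.
  B's other parents are J, P.
  parents(E) \ {K} = {S, U, X}.
Union: {C} ∪ {B, E, P, X} ∪ {C, J, P, S, U, X} = {B, C, E, J, P, S, U, X}.

{B, C, E, J, P, S, U, X}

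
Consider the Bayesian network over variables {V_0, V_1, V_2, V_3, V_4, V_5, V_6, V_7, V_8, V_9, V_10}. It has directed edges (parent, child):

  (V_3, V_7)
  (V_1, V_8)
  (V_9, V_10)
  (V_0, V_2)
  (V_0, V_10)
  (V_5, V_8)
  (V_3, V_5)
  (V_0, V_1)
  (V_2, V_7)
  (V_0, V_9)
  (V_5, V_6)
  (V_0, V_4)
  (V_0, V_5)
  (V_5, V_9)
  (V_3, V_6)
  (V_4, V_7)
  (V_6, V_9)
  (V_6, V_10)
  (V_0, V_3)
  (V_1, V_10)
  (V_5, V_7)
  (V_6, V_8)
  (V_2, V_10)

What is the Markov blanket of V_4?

V_4 has parent V_0.
V_4's children: V_7.
Co-parents of V_4 (other parents of its children):
  parents(V_7) \ {V_4} = {V_2, V_3, V_5}.
Union: {V_0} ∪ {V_7} ∪ {V_2, V_3, V_5} = {V_0, V_2, V_3, V_5, V_7}.

{V_0, V_2, V_3, V_5, V_7}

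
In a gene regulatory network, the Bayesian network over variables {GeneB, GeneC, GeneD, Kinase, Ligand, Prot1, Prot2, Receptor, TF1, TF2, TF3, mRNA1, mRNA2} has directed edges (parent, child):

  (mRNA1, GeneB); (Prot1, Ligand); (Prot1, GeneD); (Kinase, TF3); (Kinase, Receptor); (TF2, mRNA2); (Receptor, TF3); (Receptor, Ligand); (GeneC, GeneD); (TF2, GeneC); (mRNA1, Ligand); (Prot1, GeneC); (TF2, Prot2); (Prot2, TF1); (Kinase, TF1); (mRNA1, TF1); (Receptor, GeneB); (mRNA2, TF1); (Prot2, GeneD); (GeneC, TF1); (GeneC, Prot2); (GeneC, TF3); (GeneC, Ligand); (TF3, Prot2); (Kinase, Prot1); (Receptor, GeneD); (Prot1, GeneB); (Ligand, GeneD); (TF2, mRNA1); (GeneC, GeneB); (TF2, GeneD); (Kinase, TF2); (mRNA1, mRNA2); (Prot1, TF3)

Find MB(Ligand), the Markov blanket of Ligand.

A node's Markov blanket = Pa ∪ Ch ∪ (parents of Ch other than the node itself).
Ligand's parents: GeneC, Prot1, Receptor, mRNA1.
Children of Ligand: GeneD.
Parents of each child, excluding Ligand:
  GeneD: GeneC, Prot1, Prot2, Receptor, TF2
Union: {GeneC, Prot1, Receptor, mRNA1} ∪ {GeneD} ∪ {GeneC, Prot1, Prot2, Receptor, TF2} = {GeneC, GeneD, Prot1, Prot2, Receptor, TF2, mRNA1}.

{GeneC, GeneD, Prot1, Prot2, Receptor, TF2, mRNA1}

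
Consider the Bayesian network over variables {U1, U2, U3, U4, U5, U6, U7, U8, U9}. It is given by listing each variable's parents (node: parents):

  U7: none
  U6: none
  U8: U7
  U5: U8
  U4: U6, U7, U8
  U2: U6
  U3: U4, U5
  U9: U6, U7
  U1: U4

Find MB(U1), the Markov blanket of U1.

{U4}

The Markov blanket of a node is its parents, its children, and the other parents of its children.
U1 has parent U4.
U1 has no children.
U1 has no children, so there are no co-parents.
MB(U1) = {U4}.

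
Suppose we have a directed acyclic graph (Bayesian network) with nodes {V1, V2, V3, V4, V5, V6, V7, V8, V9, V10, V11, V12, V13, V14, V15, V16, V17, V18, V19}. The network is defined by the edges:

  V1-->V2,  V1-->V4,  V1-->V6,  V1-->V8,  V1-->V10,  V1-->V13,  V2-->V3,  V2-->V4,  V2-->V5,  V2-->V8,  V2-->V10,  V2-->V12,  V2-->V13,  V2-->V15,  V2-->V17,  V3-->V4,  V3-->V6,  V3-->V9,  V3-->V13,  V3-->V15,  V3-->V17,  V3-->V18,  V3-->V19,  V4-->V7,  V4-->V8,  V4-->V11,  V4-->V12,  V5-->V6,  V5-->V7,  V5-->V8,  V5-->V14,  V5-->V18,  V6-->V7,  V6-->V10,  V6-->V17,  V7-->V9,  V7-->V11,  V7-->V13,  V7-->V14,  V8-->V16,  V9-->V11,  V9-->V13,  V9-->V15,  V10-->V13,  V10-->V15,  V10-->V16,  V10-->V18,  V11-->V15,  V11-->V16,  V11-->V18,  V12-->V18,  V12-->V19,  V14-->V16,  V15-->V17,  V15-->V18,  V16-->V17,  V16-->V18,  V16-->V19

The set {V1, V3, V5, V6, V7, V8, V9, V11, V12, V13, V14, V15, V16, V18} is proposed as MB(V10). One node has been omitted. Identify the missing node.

A node's Markov blanket = Pa ∪ Ch ∪ (parents of Ch other than the node itself).
V10 has parents V1, V2, V6.
V10's children: V13, V15, V16, V18.
For each child, the remaining parents (spouses of V10):
  V13 also has parents V1, V2, V3, V7, V9.
  parents(V15) \ {V10} = {V2, V3, V9, V11}.
  V16's other parents are V8, V11, V14.
  V18's other parents are V3, V5, V11, V12, V15, V16.
MB(V10) = {V1, V2, V3, V5, V6, V7, V8, V9, V11, V12, V13, V14, V15, V16, V18}.
Comparing with the claimed set, V2 is missing.

V2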